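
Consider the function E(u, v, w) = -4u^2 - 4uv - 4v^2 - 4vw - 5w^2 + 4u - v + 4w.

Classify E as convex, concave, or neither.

concave

E is quadratic, so its Hessian is the constant matrix H = [[-8, -4, 0], [-4, -8, -4], [0, -4, -10]].
Leading principal minors: -8, 48, -352.
Signs alternate −, +, − ⇒ H ≺ 0 ⇒ concave.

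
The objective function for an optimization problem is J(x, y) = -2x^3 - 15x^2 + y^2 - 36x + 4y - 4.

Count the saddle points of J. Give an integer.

J separates as a function of x plus a function of y, so ∇J=0 decouples.
∂J/∂x = -6(x + 2)(x + 3) = 0 at x ∈ {-3, -2}; ∂J/∂y = 2(y + 2) = 0 at y ∈ {-2}.
The Hessian is diagonal: diag(J_xx, J_yy). Second derivatives: J_xx(-3)=6, J_xx(-2)=-6; J_yy(-2)=2.
Saddle points occur where the two diagonal entries have opposite signs: (-2, -2). Count: 1.

1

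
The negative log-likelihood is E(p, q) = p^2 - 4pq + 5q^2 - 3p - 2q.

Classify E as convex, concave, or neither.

E is quadratic, so its Hessian is the constant matrix H = [[2, -4], [-4, 10]].
det(H) = 4, tr(H) = 12.
det(H) > 0 and tr(H) > 0, so H is positive definite everywhere: convex.

convex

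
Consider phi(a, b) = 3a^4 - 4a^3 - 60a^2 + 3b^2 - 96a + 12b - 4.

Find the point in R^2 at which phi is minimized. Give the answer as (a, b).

(4, -2)

phi(a,b) separates as P(a) + Q(b) − 4, so its minimum is min P + min Q − 4.
P'(a) = 12(a - 4)(a + 1)(a + 2) vanishes at a ∈ {-2, -1, 4}; Q'(b) = 6b + 12 vanishes at b ∈ {-2}.
Local minima of P (where P''>0): P(-2)=32, P(4)=-832. Local minima of Q: Q(-2)=-12.
So the global minimum of phi is P(4) + Q(-2) − 4 = -832 − 12 − 4 = -848, attained at (4, -2).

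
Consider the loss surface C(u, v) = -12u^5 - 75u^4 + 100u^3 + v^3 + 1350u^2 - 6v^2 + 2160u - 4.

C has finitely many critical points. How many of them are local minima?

2

C separates as a function of u plus a function of v, so ∇C=0 decouples.
∂C/∂u = -60(u - 3)(u + 1)(u + 3)(u + 4) = 0 at u ∈ {-4, -3, -1, 3}; ∂C/∂v = 3v(v - 4) = 0 at v ∈ {0, 4}.
The Hessian is diagonal: diag(C_uu, C_vv). Second derivatives: C_uu(-4)=1260, C_uu(-3)=-720, C_uu(-1)=1440, C_uu(3)=-10080; C_vv(0)=-12, C_vv(4)=12.
Local minima occur where both diagonal entries positive: (-4, 4), (-1, 4). Count: 2.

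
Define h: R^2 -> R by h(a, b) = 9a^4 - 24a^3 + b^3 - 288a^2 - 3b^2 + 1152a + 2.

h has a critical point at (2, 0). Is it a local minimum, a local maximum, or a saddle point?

local maximum

The mixed partial ∂²h/∂a∂b is 0, so the Hessian at any point is diag(h_aa, h_bb) = diag(36(3a^2 - 4a - 16), 6(b - 1)).
At (2, 0): H = diag(-432, -6).
Both eigenvalues are negative, so H is negative definite: a local maximum.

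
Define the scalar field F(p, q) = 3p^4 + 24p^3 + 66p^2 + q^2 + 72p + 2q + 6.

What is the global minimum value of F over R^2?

-22

F(p,q) separates as A(p) + B(q) + 6, so its minimum is min A + min B + 6.
A'(p) = 12(p + 1)(p + 2)(p + 3) vanishes at p ∈ {-3, -2, -1}; B'(q) = 2q + 2 vanishes at q ∈ {-1}.
Local minima of A (where A''>0): A(-3)=-27, A(-1)=-27. Local minima of B: B(-1)=-1.
So the global minimum of F is A(-3) + B(-1) + 6 = -27 − 1 + 6 = -22, attained at (-3, -1).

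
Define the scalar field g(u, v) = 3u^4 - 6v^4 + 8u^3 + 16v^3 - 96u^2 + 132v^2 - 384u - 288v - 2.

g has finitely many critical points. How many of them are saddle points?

g separates as a function of u plus a function of v, so ∇g=0 decouples.
∂g/∂u = 12(u - 4)(u + 2)(u + 4) = 0 at u ∈ {-4, -2, 4}; ∂g/∂v = -24(v - 4)(v - 1)(v + 3) = 0 at v ∈ {-3, 1, 4}.
The Hessian is diagonal: diag(g_uu, g_vv). Second derivatives: g_uu(-4)=192, g_uu(-2)=-144, g_uu(4)=576; g_vv(-3)=-672, g_vv(1)=288, g_vv(4)=-504.
Saddle points occur where the two diagonal entries have opposite signs: (-4, -3), (-4, 4), (-2, 1), (4, -3), (4, 4). Count: 5.

5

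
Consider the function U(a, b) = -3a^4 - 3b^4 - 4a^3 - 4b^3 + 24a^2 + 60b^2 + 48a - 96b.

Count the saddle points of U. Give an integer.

4

U separates as a function of a plus a function of b, so ∇U=0 decouples.
∂U/∂a = -12(a - 2)(a + 1)(a + 2) = 0 at a ∈ {-2, -1, 2}; ∂U/∂b = -12(b - 2)(b - 1)(b + 4) = 0 at b ∈ {-4, 1, 2}.
The Hessian is diagonal: diag(U_aa, U_bb). Second derivatives: U_aa(-2)=-48, U_aa(-1)=36, U_aa(2)=-144; U_bb(-4)=-360, U_bb(1)=60, U_bb(2)=-72.
Saddle points occur where the two diagonal entries have opposite signs: (-2, 1), (-1, -4), (-1, 2), (2, 1). Count: 4.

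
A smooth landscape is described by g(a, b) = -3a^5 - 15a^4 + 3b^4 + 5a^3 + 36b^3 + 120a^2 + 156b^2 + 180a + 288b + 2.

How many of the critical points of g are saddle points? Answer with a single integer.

g separates as a function of a plus a function of b, so ∇g=0 decouples.
∂g/∂a = -15(a - 2)(a + 1)(a + 2)(a + 3) = 0 at a ∈ {-3, -2, -1, 2}; ∂g/∂b = 12(b + 2)(b + 3)(b + 4) = 0 at b ∈ {-4, -3, -2}.
The Hessian is diagonal: diag(g_aa, g_bb). Second derivatives: g_aa(-3)=150, g_aa(-2)=-60, g_aa(-1)=90, g_aa(2)=-900; g_bb(-4)=24, g_bb(-3)=-12, g_bb(-2)=24.
Saddle points occur where the two diagonal entries have opposite signs: (-3, -3), (-2, -4), (-2, -2), (-1, -3), (2, -4), (2, -2). Count: 6.

6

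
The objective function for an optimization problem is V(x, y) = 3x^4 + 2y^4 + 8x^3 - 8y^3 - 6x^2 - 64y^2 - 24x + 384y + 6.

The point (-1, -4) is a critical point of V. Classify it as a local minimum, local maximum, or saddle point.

The mixed partial ∂²V/∂x∂y is 0, so the Hessian at any point is diag(V_xx, V_yy) = diag(12(3x^2 + 4x - 1), 8(3y^2 - 6y - 16)).
At (-1, -4): H = diag(-24, 448).
The eigenvalues have opposite signs, so H is indefinite: a saddle point.

saddle point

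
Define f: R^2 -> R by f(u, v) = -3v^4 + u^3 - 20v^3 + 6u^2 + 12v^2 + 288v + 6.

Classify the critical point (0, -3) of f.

local minimum

The mixed partial ∂²f/∂u∂v is 0, so the Hessian at any point is diag(f_uu, f_vv) = diag(6(u + 2), 12(-3v^2 - 10v + 2)).
At (0, -3): H = diag(12, 60).
Both eigenvalues are positive, so H is positive definite: a local minimum.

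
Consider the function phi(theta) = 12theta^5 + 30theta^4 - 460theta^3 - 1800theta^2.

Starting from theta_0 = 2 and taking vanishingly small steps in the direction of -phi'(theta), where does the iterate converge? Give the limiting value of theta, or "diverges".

5

phi'(theta) = 60theta(theta - 5)(theta + 3)(theta + 4), so phi'(2) = -10800.
Gradient descent moves in the -phi' direction, i.e. theta is increasing.
The nearest critical point in that direction is theta = 5, where phi'' = 21600 > 0 (a local minimum). The iterate converges there.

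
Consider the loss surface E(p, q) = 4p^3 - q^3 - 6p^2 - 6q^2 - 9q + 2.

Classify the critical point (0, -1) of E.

The mixed partial ∂²E/∂p∂q is 0, so the Hessian at any point is diag(E_pp, E_qq) = diag(12(2p - 1), -6(q + 2)).
At (0, -1): H = diag(-12, -6).
Both eigenvalues are negative, so H is negative definite: a local maximum.

local maximum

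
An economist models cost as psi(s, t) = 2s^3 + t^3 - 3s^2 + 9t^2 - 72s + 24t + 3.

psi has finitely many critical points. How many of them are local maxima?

psi separates as a function of s plus a function of t, so ∇psi=0 decouples.
∂psi/∂s = 6(s - 4)(s + 3) = 0 at s ∈ {-3, 4}; ∂psi/∂t = 3(t + 2)(t + 4) = 0 at t ∈ {-4, -2}.
The Hessian is diagonal: diag(psi_ss, psi_tt). Second derivatives: psi_ss(-3)=-42, psi_ss(4)=42; psi_tt(-4)=-6, psi_tt(-2)=6.
Local maxima occur where both diagonal entries negative: (-3, -4). Count: 1.

1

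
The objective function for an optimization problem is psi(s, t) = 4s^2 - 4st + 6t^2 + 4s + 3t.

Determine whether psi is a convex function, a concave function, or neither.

psi is quadratic, so its Hessian is the constant matrix H = [[8, -4], [-4, 12]].
det(H) = 80, tr(H) = 20.
det(H) > 0 and tr(H) > 0, so H is positive definite everywhere: convex.

convex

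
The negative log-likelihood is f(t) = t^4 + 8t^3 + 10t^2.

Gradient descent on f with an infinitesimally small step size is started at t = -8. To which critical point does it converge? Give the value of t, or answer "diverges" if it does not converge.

f'(t) = 4t(t + 1)(t + 5), so f'(-8) = -672.
Gradient descent moves in the -f' direction, i.e. t is increasing.
The nearest critical point in that direction is t = -5, where f'' = 80 > 0 (a local minimum). The iterate converges there.

-5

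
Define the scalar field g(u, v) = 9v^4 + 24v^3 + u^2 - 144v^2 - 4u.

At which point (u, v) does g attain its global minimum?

g(u,v) separates as P(u) + Q(v), so its minimum is min P + min Q.
P'(u) = 2u - 4 vanishes at u ∈ {2}; Q'(v) = 36v(v - 2)(v + 4) vanishes at v ∈ {-4, 0, 2}.
Local minima of P (where P''>0): P(2)=-4. Local minima of Q: Q(-4)=-1536, Q(2)=-240.
So the global minimum of g is P(2) + Q(-4) = -4 − 1536 = -1540, attained at (2, -4).

(2, -4)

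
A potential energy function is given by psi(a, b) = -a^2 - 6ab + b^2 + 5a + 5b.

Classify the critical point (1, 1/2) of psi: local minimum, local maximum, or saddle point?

saddle point

The Hessian of psi is constant: H = [[-2, -6], [-6, 2]].
det(H) = (-2)·2 − (-6)² = -40.
Since det(H) < 0, H is indefinite and the critical point is a saddle point.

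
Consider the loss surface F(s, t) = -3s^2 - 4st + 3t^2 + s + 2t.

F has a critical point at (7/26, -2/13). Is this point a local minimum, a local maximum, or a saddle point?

The Hessian of F is constant: H = [[-6, -4], [-4, 6]].
det(H) = (-6)·6 − (-4)² = -52.
Since det(H) < 0, H is indefinite and the critical point is a saddle point.

saddle point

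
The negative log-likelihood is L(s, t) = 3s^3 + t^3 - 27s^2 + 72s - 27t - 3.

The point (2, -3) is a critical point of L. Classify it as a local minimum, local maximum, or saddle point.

The mixed partial ∂²L/∂s∂t is 0, so the Hessian at any point is diag(L_ss, L_tt) = diag(18(s - 3), 6t).
At (2, -3): H = diag(-18, -18).
Both eigenvalues are negative, so H is negative definite: a local maximum.

local maximum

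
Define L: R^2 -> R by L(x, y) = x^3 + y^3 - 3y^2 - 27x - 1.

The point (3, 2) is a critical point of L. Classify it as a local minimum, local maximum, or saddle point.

The mixed partial ∂²L/∂x∂y is 0, so the Hessian at any point is diag(L_xx, L_yy) = diag(6x, 6(y - 1)).
At (3, 2): H = diag(18, 6).
Both eigenvalues are positive, so H is positive definite: a local minimum.

local minimum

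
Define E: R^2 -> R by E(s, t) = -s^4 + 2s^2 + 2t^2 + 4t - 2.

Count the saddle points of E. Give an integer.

E separates as a function of s plus a function of t, so ∇E=0 decouples.
∂E/∂s = -4s(s - 1)(s + 1) = 0 at s ∈ {-1, 0, 1}; ∂E/∂t = 4(t + 1) = 0 at t ∈ {-1}.
The Hessian is diagonal: diag(E_ss, E_tt). Second derivatives: E_ss(-1)=-8, E_ss(0)=4, E_ss(1)=-8; E_tt(-1)=4.
Saddle points occur where the two diagonal entries have opposite signs: (-1, -1), (1, -1). Count: 2.

2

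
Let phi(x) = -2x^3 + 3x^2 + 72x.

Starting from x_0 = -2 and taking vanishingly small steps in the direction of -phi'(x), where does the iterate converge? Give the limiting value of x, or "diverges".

-3

phi'(x) = -6(x - 4)(x + 3), so phi'(-2) = 36.
Gradient descent moves in the -phi' direction, i.e. x is decreasing.
The nearest critical point in that direction is x = -3, where phi'' = 42 > 0 (a local minimum). The iterate converges there.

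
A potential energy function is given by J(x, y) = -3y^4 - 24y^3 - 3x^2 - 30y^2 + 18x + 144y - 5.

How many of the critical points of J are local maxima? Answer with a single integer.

J separates as a function of x plus a function of y, so ∇J=0 decouples.
∂J/∂x = -6(x - 3) = 0 at x ∈ {3}; ∂J/∂y = -12(y - 1)(y + 3)(y + 4) = 0 at y ∈ {-4, -3, 1}.
The Hessian is diagonal: diag(J_xx, J_yy). Second derivatives: J_xx(3)=-6; J_yy(-4)=-60, J_yy(-3)=48, J_yy(1)=-240.
Local maxima occur where both diagonal entries negative: (3, -4), (3, 1). Count: 2.

2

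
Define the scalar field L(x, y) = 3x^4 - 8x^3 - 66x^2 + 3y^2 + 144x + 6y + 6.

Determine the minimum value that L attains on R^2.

L(x,y) separates as P(x) + Q(y) + 6, so its minimum is min P + min Q + 6.
P'(x) = 12(x - 4)(x - 1)(x + 3) vanishes at x ∈ {-3, 1, 4}; Q'(y) = 6y + 6 vanishes at y ∈ {-1}.
Local minima of P (where P''>0): P(-3)=-567, P(4)=-224. Local minima of Q: Q(-1)=-3.
So the global minimum of L is P(-3) + Q(-1) + 6 = -567 − 3 + 6 = -564, attained at (-3, -1).

-564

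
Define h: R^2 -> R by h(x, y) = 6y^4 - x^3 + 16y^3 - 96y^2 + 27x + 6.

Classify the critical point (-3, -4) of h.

local minimum

The mixed partial ∂²h/∂x∂y is 0, so the Hessian at any point is diag(h_xx, h_yy) = diag(-6x, 24(3y^2 + 4y - 8)).
At (-3, -4): H = diag(18, 576).
Both eigenvalues are positive, so H is positive definite: a local minimum.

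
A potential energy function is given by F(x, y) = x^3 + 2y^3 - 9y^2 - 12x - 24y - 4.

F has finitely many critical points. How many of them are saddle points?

2

F separates as a function of x plus a function of y, so ∇F=0 decouples.
∂F/∂x = 3(x - 2)(x + 2) = 0 at x ∈ {-2, 2}; ∂F/∂y = 6(y - 4)(y + 1) = 0 at y ∈ {-1, 4}.
The Hessian is diagonal: diag(F_xx, F_yy). Second derivatives: F_xx(-2)=-12, F_xx(2)=12; F_yy(-1)=-30, F_yy(4)=30.
Saddle points occur where the two diagonal entries have opposite signs: (-2, 4), (2, -1). Count: 2.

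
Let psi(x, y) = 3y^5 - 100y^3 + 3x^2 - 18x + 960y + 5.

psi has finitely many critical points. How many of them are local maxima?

psi separates as a function of x plus a function of y, so ∇psi=0 decouples.
∂psi/∂x = 6(x - 3) = 0 at x ∈ {3}; ∂psi/∂y = 15(y - 4)(y - 2)(y + 2)(y + 4) = 0 at y ∈ {-4, -2, 2, 4}.
The Hessian is diagonal: diag(psi_xx, psi_yy). Second derivatives: psi_xx(3)=6; psi_yy(-4)=-1440, psi_yy(-2)=720, psi_yy(2)=-720, psi_yy(4)=1440.
Local maxima occur where both diagonal entries negative: none. Count: 0.

0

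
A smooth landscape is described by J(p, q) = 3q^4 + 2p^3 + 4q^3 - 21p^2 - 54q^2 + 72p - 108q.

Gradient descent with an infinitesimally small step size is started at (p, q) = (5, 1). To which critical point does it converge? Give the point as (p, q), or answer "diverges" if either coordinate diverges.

(4, 3)

J is separable, so gradient descent decouples: p follows -∂J/∂p, q follows -∂J/∂q.
∂J/∂p = 6(p - 4)(p - 3); at p=5 this is 12, so p decreases.
∂J/∂q = 12(q - 3)(q + 1)(q + 3); at q=1 this is -192, so q increases.
p converges to its nearest critical value 4 (a local min of the p-part); q converges to 3. The iterate converges to (4, 3).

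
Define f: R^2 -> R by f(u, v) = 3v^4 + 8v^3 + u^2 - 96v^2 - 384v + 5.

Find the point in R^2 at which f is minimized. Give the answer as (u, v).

f(u,v) separates as P(u) + Q(v) + 5, so its minimum is min P + min Q + 5.
P'(u) = 2u vanishes at u ∈ {0}; Q'(v) = 12(v - 4)(v + 2)(v + 4) vanishes at v ∈ {-4, -2, 4}.
Local minima of P (where P''>0): P(0)=0. Local minima of Q: Q(-4)=256, Q(4)=-1792.
So the global minimum of f is P(0) + Q(4) + 5 = 0 − 1792 + 5 = -1787, attained at (0, 4).

(0, 4)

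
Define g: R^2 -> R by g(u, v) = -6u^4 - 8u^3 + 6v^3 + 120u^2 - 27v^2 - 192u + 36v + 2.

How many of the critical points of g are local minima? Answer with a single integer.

g separates as a function of u plus a function of v, so ∇g=0 decouples.
∂g/∂u = -24(u - 2)(u - 1)(u + 4) = 0 at u ∈ {-4, 1, 2}; ∂g/∂v = 18(v - 2)(v - 1) = 0 at v ∈ {1, 2}.
The Hessian is diagonal: diag(g_uu, g_vv). Second derivatives: g_uu(-4)=-720, g_uu(1)=120, g_uu(2)=-144; g_vv(1)=-18, g_vv(2)=18.
Local minima occur where both diagonal entries positive: (1, 2). Count: 1.

1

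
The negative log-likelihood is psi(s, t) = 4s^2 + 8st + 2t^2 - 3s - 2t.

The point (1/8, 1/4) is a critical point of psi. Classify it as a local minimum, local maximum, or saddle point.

The Hessian of psi is constant: H = [[8, 8], [8, 4]].
det(H) = 8·4 − 8² = -32.
Since det(H) < 0, H is indefinite and the critical point is a saddle point.

saddle point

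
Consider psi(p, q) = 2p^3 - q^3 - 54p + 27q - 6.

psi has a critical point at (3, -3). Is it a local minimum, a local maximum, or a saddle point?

The mixed partial ∂²psi/∂p∂q is 0, so the Hessian at any point is diag(psi_pp, psi_qq) = diag(12p, -6q).
At (3, -3): H = diag(36, 18).
Both eigenvalues are positive, so H is positive definite: a local minimum.

local minimum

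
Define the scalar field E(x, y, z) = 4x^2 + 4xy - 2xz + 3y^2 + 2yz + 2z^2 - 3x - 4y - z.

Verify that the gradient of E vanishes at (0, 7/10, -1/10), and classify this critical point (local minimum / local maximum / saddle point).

∇E = (8x + 4y - 2z - 3, 4x + 6y + 2z - 4, -2x + 2y + 4z - 1); substituting (0, 7/10, -1/10) gives ∇E = (0, 0, 0), so (0, 7/10, -1/10) is indeed a critical point.
The Hessian is constant: H = [[8, 4, -2], [4, 6, 2], [-2, 2, 4]].
Leading principal minors: Δ₁ = 8, Δ₂ = 32, Δ₃ = 40.
All leading minors are positive, so H is positive definite: a local minimum.

local minimum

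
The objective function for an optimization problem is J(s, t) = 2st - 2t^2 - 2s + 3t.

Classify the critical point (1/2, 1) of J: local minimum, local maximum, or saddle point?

The Hessian of J is constant: H = [[0, 2], [2, -4]].
det(H) = 0·(-4) − 2² = -4.
Since det(H) < 0, H is indefinite and the critical point is a saddle point.

saddle point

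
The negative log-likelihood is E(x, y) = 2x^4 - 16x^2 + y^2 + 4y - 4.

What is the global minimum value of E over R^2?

-40

E(x,y) separates as P(x) + Q(y) − 4, so its minimum is min P + min Q − 4.
P'(x) = 8x(x - 2)(x + 2) vanishes at x ∈ {-2, 0, 2}; Q'(y) = 2y + 4 vanishes at y ∈ {-2}.
Local minima of P (where P''>0): P(-2)=-32, P(2)=-32. Local minima of Q: Q(-2)=-4.
So the global minimum of E is P(-2) + Q(-2) − 4 = -32 − 4 − 4 = -40, attained at (-2, -2).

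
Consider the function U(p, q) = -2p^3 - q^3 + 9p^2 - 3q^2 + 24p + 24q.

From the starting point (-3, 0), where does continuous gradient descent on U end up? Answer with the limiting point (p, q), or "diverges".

(-1, -4)

U is separable, so gradient descent decouples: p follows -∂U/∂p, q follows -∂U/∂q.
∂U/∂p = -6(p - 4)(p + 1); at p=-3 this is -84, so p increases.
∂U/∂q = -3(q - 2)(q + 4); at q=0 this is 24, so q decreases.
p converges to its nearest critical value -1 (a local min of the p-part); q converges to -4. The iterate converges to (-1, -4).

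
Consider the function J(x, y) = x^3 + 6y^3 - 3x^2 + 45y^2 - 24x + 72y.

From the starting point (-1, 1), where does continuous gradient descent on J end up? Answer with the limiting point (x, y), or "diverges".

J is separable, so gradient descent decouples: x follows -∂J/∂x, y follows -∂J/∂y.
∂J/∂x = 3(x - 4)(x + 2); at x=-1 this is -15, so x increases.
∂J/∂y = 18(y + 1)(y + 4); at y=1 this is 180, so y decreases.
x converges to its nearest critical value 4 (a local min of the x-part); y converges to -1. The iterate converges to (4, -1).

(4, -1)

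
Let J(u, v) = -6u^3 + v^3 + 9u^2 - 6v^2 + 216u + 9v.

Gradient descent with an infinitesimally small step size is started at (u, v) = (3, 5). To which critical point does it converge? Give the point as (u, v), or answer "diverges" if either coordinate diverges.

(-3, 3)

J is separable, so gradient descent decouples: u follows -∂J/∂u, v follows -∂J/∂v.
∂J/∂u = -18(u - 4)(u + 3); at u=3 this is 108, so u decreases.
∂J/∂v = 3(v - 3)(v - 1); at v=5 this is 24, so v decreases.
u converges to its nearest critical value -3 (a local min of the u-part); v converges to 3. The iterate converges to (-3, 3).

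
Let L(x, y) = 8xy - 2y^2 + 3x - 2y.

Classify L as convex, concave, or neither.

neither

L is quadratic, so its Hessian is the constant matrix H = [[0, 8], [8, -4]].
det(H) = -64, tr(H) = -4.
det(H) < 0, so H is indefinite: neither convex nor concave.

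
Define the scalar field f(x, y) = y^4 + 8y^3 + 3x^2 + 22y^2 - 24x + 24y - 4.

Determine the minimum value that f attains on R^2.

f(x,y) separates as P(x) + Q(y) − 4, so its minimum is min P + min Q − 4.
P'(x) = 6x - 24 vanishes at x ∈ {4}; Q'(y) = 4(y + 1)(y + 2)(y + 3) vanishes at y ∈ {-3, -2, -1}.
Local minima of P (where P''>0): P(4)=-48. Local minima of Q: Q(-3)=-9, Q(-1)=-9.
So the global minimum of f is P(4) + Q(-3) − 4 = -48 − 9 − 4 = -61, attained at (4, -3).

-61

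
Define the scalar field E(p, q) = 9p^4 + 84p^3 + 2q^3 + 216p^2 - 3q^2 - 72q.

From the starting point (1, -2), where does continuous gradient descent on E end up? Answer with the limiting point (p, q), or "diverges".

(0, 4)

E is separable, so gradient descent decouples: p follows -∂E/∂p, q follows -∂E/∂q.
∂E/∂p = 36p(p + 3)(p + 4); at p=1 this is 720, so p decreases.
∂E/∂q = 6(q - 4)(q + 3); at q=-2 this is -36, so q increases.
p converges to its nearest critical value 0 (a local min of the p-part); q converges to 4. The iterate converges to (0, 4).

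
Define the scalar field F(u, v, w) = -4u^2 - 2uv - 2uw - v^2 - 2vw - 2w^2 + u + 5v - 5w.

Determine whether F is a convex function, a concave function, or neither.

F is quadratic, so its Hessian is the constant matrix H = [[-8, -2, -2], [-2, -2, -2], [-2, -2, -4]].
Leading principal minors: -8, 12, -24.
Signs alternate −, +, − ⇒ H ≺ 0 ⇒ concave.

concave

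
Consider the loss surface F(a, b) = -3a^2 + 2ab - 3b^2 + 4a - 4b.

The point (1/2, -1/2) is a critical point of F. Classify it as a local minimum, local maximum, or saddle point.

local maximum

The Hessian of F is constant: H = [[-6, 2], [2, -6]].
det(H) = (-6)·(-6) − 2² = 32.
det(H) > 0 and tr(H) = -12 < 0, so H is negative definite and the point is a local maximum.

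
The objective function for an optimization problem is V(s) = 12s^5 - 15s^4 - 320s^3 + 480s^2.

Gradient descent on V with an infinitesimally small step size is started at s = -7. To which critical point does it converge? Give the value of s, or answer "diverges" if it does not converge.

diverges

V'(s) = 60s(s - 4)(s - 1)(s + 4), so V'(-7) = 110880.
Gradient descent moves in the -V' direction, i.e. s is decreasing.
There is no critical point below s=-7, and V' keeps the same sign, so the iterate runs off to −∞.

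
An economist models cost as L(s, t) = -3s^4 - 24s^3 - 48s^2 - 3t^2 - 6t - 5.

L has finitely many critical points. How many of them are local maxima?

2

L separates as a function of s plus a function of t, so ∇L=0 decouples.
∂L/∂s = -12s(s + 2)(s + 4) = 0 at s ∈ {-4, -2, 0}; ∂L/∂t = -6(t + 1) = 0 at t ∈ {-1}.
The Hessian is diagonal: diag(L_ss, L_tt). Second derivatives: L_ss(-4)=-96, L_ss(-2)=48, L_ss(0)=-96; L_tt(-1)=-6.
Local maxima occur where both diagonal entries negative: (-4, -1), (0, -1). Count: 2.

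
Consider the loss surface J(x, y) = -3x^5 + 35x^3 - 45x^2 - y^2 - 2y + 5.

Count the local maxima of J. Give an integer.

J separates as a function of x plus a function of y, so ∇J=0 decouples.
∂J/∂x = -15x(x - 2)(x - 1)(x + 3) = 0 at x ∈ {-3, 0, 1, 2}; ∂J/∂y = -2(y + 1) = 0 at y ∈ {-1}.
The Hessian is diagonal: diag(J_xx, J_yy). Second derivatives: J_xx(-3)=900, J_xx(0)=-90, J_xx(1)=60, J_xx(2)=-150; J_yy(-1)=-2.
Local maxima occur where both diagonal entries negative: (0, -1), (2, -1). Count: 2.

2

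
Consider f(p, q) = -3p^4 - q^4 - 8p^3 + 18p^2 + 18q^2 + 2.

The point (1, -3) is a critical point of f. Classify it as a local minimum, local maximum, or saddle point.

The mixed partial ∂²f/∂p∂q is 0, so the Hessian at any point is diag(f_pp, f_qq) = diag(12(-3p^2 - 4p + 3), 12(-q^2 + 3)).
At (1, -3): H = diag(-48, -72).
Both eigenvalues are negative, so H is negative definite: a local maximum.

local maximum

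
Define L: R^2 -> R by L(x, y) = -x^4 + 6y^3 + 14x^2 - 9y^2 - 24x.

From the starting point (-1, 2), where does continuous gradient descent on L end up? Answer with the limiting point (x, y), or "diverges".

(1, 1)

L is separable, so gradient descent decouples: x follows -∂L/∂x, y follows -∂L/∂y.
∂L/∂x = -4(x - 2)(x - 1)(x + 3); at x=-1 this is -48, so x increases.
∂L/∂y = 18y(y - 1); at y=2 this is 36, so y decreases.
x converges to its nearest critical value 1 (a local min of the x-part); y converges to 1. The iterate converges to (1, 1).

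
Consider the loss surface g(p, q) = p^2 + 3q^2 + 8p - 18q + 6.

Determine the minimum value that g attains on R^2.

g(p,q) separates as A(p) + B(q) + 6, so its minimum is min A + min B + 6.
A'(p) = 2p + 8 vanishes at p ∈ {-4}; B'(q) = 6q - 18 vanishes at q ∈ {3}.
Local minima of A (where A''>0): A(-4)=-16. Local minima of B: B(3)=-27.
So the global minimum of g is A(-4) + B(3) + 6 = -16 − 27 + 6 = -37, attained at (-4, 3).

-37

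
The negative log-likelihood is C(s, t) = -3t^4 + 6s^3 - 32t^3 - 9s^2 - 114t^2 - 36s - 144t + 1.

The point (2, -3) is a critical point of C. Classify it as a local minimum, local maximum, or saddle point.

The mixed partial ∂²C/∂s∂t is 0, so the Hessian at any point is diag(C_ss, C_tt) = diag(18(2s - 1), -12(3t^2 + 16t + 19)).
At (2, -3): H = diag(54, 24).
Both eigenvalues are positive, so H is positive definite: a local minimum.

local minimum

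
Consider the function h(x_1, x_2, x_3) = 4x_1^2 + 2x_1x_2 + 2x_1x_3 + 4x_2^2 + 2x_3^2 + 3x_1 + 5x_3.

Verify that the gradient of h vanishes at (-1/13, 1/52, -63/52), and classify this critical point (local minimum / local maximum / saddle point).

∇h = (8x_1 + 2x_2 + 2x_3 + 3, 2x_1 + 8x_2, 2x_1 + 4x_3 + 5); substituting (-1/13, 1/52, -63/52) gives ∇h = (0, 0, 0), so (-1/13, 1/52, -63/52) is indeed a critical point.
The Hessian is constant: H = [[8, 2, 2], [2, 8, 0], [2, 0, 4]].
Leading principal minors: Δ₁ = 8, Δ₂ = 60, Δ₃ = 208.
All leading minors are positive, so H is positive definite: a local minimum.

local minimum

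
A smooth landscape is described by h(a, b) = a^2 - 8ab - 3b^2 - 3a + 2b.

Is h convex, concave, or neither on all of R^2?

h is quadratic, so its Hessian is the constant matrix H = [[2, -8], [-8, -6]].
det(H) = -76, tr(H) = -4.
det(H) < 0, so H is indefinite: neither convex nor concave.

neither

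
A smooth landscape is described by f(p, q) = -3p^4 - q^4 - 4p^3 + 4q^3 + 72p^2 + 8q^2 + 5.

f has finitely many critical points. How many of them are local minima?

f separates as a function of p plus a function of q, so ∇f=0 decouples.
∂f/∂p = -12p(p - 3)(p + 4) = 0 at p ∈ {-4, 0, 3}; ∂f/∂q = -4q(q - 4)(q + 1) = 0 at q ∈ {-1, 0, 4}.
The Hessian is diagonal: diag(f_pp, f_qq). Second derivatives: f_pp(-4)=-336, f_pp(0)=144, f_pp(3)=-252; f_qq(-1)=-20, f_qq(0)=16, f_qq(4)=-80.
Local minima occur where both diagonal entries positive: (0, 0). Count: 1.

1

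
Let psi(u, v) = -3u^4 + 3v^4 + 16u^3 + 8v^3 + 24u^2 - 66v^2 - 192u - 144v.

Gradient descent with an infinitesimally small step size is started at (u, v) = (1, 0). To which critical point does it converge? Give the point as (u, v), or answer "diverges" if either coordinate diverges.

(2, 3)

psi is separable, so gradient descent decouples: u follows -∂psi/∂u, v follows -∂psi/∂v.
∂psi/∂u = -12(u - 4)(u - 2)(u + 2); at u=1 this is -108, so u increases.
∂psi/∂v = 12(v - 3)(v + 1)(v + 4); at v=0 this is -144, so v increases.
u converges to its nearest critical value 2 (a local min of the u-part); v converges to 3. The iterate converges to (2, 3).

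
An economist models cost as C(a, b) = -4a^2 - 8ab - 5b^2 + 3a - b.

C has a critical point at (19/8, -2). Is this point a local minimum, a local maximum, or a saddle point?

The Hessian of C is constant: H = [[-8, -8], [-8, -10]].
det(H) = (-8)·(-10) − (-8)² = 16.
det(H) > 0 and tr(H) = -18 < 0, so H is negative definite and the point is a local maximum.

local maximum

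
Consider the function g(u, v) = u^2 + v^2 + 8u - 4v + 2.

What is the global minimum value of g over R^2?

-18

g(u,v) separates as P(u) + Q(v) + 2, so its minimum is min P + min Q + 2.
P'(u) = 2u + 8 vanishes at u ∈ {-4}; Q'(v) = 2v - 4 vanishes at v ∈ {2}.
Local minima of P (where P''>0): P(-4)=-16. Local minima of Q: Q(2)=-4.
So the global minimum of g is P(-4) + Q(2) + 2 = -16 − 4 + 2 = -18, attained at (-4, 2).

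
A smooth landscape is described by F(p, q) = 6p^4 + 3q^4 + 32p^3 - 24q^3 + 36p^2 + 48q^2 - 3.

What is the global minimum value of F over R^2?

-57

F(p,q) separates as A(p) + B(q) − 3, so its minimum is min A + min B − 3.
A'(p) = 24p(p + 1)(p + 3) vanishes at p ∈ {-3, -1, 0}; B'(q) = 12q(q - 4)(q - 2) vanishes at q ∈ {0, 2, 4}.
Local minima of A (where A''>0): A(-3)=-54, A(0)=0. Local minima of B: B(0)=0, B(4)=0.
So the global minimum of F is A(-3) + B(0) − 3 = -54 + 0 − 3 = -57, attained at (-3, 0).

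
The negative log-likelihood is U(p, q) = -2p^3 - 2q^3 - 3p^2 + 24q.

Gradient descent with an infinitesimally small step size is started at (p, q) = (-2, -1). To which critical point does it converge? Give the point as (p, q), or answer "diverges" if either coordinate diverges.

U is separable, so gradient descent decouples: p follows -∂U/∂p, q follows -∂U/∂q.
∂U/∂p = -6p(p + 1); at p=-2 this is -12, so p increases.
∂U/∂q = -6(q - 2)(q + 2); at q=-1 this is 18, so q decreases.
p converges to its nearest critical value -1 (a local min of the p-part); q converges to -2. The iterate converges to (-1, -2).

(-1, -2)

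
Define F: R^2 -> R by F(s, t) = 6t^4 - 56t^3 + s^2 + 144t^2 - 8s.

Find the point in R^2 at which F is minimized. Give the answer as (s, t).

(4, 0)

F(s,t) separates as P(s) + Q(t), so its minimum is min P + min Q.
P'(s) = 2s - 8 vanishes at s ∈ {4}; Q'(t) = 24t(t - 4)(t - 3) vanishes at t ∈ {0, 3, 4}.
Local minima of P (where P''>0): P(4)=-16. Local minima of Q: Q(0)=0, Q(4)=256.
So the global minimum of F is P(4) + Q(0) = -16 + 0 = -16, attained at (4, 0).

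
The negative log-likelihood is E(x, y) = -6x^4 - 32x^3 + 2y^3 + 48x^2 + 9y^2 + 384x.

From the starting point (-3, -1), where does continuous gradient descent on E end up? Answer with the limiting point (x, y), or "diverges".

E is separable, so gradient descent decouples: x follows -∂E/∂x, y follows -∂E/∂y.
∂E/∂x = -24(x - 2)(x + 2)(x + 4); at x=-3 this is -120, so x increases.
∂E/∂y = 6y(y + 3); at y=-1 this is -12, so y increases.
x converges to its nearest critical value -2 (a local min of the x-part); y converges to 0. The iterate converges to (-2, 0).

(-2, 0)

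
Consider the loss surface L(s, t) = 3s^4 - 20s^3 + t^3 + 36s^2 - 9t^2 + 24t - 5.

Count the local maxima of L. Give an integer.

1

L separates as a function of s plus a function of t, so ∇L=0 decouples.
∂L/∂s = 12s(s - 3)(s - 2) = 0 at s ∈ {0, 2, 3}; ∂L/∂t = 3(t - 4)(t - 2) = 0 at t ∈ {2, 4}.
The Hessian is diagonal: diag(L_ss, L_tt). Second derivatives: L_ss(0)=72, L_ss(2)=-24, L_ss(3)=36; L_tt(2)=-6, L_tt(4)=6.
Local maxima occur where both diagonal entries negative: (2, 2). Count: 1.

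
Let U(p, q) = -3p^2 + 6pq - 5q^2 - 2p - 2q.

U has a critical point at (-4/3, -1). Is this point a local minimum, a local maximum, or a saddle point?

The Hessian of U is constant: H = [[-6, 6], [6, -10]].
det(H) = (-6)·(-10) − 6² = 24.
det(H) > 0 and tr(H) = -16 < 0, so H is negative definite and the point is a local maximum.

local maximum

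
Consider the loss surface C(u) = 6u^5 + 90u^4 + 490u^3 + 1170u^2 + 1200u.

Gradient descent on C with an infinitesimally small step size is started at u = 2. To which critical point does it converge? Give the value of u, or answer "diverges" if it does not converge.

C'(u) = 30(u + 1)(u + 2)(u + 4)(u + 5), so C'(2) = 15120.
Gradient descent moves in the -C' direction, i.e. u is decreasing.
The nearest critical point in that direction is u = -1, where C'' = 360 > 0 (a local minimum). The iterate converges there.

-1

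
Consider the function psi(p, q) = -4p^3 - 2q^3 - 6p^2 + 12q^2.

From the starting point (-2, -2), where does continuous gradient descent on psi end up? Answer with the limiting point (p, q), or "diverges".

psi is separable, so gradient descent decouples: p follows -∂psi/∂p, q follows -∂psi/∂q.
∂psi/∂p = -12p(p + 1); at p=-2 this is -24, so p increases.
∂psi/∂q = -6q(q - 4); at q=-2 this is -72, so q increases.
p converges to its nearest critical value -1 (a local min of the p-part); q converges to 0. The iterate converges to (-1, 0).

(-1, 0)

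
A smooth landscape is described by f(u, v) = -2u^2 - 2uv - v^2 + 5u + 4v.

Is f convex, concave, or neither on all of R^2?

concave

f is quadratic, so its Hessian is the constant matrix H = [[-4, -2], [-2, -2]].
det(H) = 4, tr(H) = -6.
det(H) > 0 and tr(H) < 0, so H is negative definite everywhere: concave.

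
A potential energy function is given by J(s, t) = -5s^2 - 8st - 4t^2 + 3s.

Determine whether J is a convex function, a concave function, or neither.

concave

J is quadratic, so its Hessian is the constant matrix H = [[-10, -8], [-8, -8]].
det(H) = 16, tr(H) = -18.
det(H) > 0 and tr(H) < 0, so H is negative definite everywhere: concave.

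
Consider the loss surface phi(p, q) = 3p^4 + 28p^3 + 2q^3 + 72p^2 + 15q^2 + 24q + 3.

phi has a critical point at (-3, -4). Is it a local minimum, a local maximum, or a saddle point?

The mixed partial ∂²phi/∂p∂q is 0, so the Hessian at any point is diag(phi_pp, phi_qq) = diag(12(3p^2 + 14p + 12), 6(2q + 5)).
At (-3, -4): H = diag(-36, -18).
Both eigenvalues are negative, so H is negative definite: a local maximum.

local maximum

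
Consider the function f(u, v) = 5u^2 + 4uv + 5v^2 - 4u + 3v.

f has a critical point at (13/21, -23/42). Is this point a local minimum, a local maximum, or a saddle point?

The Hessian of f is constant: H = [[10, 4], [4, 10]].
det(H) = 10·10 − 4² = 84.
det(H) > 0 and tr(H) = 20 > 0, so H is positive definite and the point is a local minimum.

local minimum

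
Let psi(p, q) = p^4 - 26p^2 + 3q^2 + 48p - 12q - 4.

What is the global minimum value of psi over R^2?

psi(p,q) separates as A(p) + B(q) − 4, so its minimum is min A + min B − 4.
A'(p) = 4(p - 3)(p - 1)(p + 4) vanishes at p ∈ {-4, 1, 3}; B'(q) = 6q - 12 vanishes at q ∈ {2}.
Local minima of A (where A''>0): A(-4)=-352, A(3)=-9. Local minima of B: B(2)=-12.
So the global minimum of psi is A(-4) + B(2) − 4 = -352 − 12 − 4 = -368, attained at (-4, 2).

-368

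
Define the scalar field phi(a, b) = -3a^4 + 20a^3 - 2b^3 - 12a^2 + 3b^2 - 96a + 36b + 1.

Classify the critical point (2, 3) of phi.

The mixed partial ∂²phi/∂a∂b is 0, so the Hessian at any point is diag(phi_aa, phi_bb) = diag(12(-3a^2 + 10a - 2), 6(-2b + 1)).
At (2, 3): H = diag(72, -30).
The eigenvalues have opposite signs, so H is indefinite: a saddle point.

saddle point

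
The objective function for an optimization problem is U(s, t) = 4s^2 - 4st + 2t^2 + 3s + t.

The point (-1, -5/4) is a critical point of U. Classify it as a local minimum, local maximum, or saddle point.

local minimum

The Hessian of U is constant: H = [[8, -4], [-4, 4]].
det(H) = 8·4 − (-4)² = 16.
det(H) > 0 and tr(H) = 12 > 0, so H is positive definite and the point is a local minimum.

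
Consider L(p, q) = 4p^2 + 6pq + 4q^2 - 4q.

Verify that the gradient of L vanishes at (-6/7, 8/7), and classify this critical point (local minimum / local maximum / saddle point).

∇L = (8p + 6q, 6p + 8q - 4); substituting (-6/7, 8/7) gives ∇L = (0, 0), so (-6/7, 8/7) is indeed a critical point.
The Hessian of L is constant: H = [[8, 6], [6, 8]].
det(H) = 8·8 − 6² = 28.
det(H) > 0 and tr(H) = 16 > 0, so H is positive definite and the point is a local minimum.

local minimum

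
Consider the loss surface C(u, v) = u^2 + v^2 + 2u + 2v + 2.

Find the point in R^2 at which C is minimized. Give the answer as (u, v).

C(u,v) separates as P(u) + Q(v) + 2, so its minimum is min P + min Q + 2.
P'(u) = 2u + 2 vanishes at u ∈ {-1}; Q'(v) = 2v + 2 vanishes at v ∈ {-1}.
Local minima of P (where P''>0): P(-1)=-1. Local minima of Q: Q(-1)=-1.
So the global minimum of C is P(-1) + Q(-1) + 2 = -1 − 1 + 2 = 0, attained at (-1, -1).

(-1, -1)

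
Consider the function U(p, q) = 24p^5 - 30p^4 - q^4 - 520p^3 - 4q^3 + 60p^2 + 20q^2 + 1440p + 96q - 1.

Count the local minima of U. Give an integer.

U separates as a function of p plus a function of q, so ∇U=0 decouples.
∂U/∂p = 120(p - 4)(p - 1)(p + 1)(p + 3) = 0 at p ∈ {-3, -1, 1, 4}; ∂U/∂q = -4(q - 3)(q + 2)(q + 4) = 0 at q ∈ {-4, -2, 3}.
The Hessian is diagonal: diag(U_pp, U_qq). Second derivatives: U_pp(-3)=-6720, U_pp(-1)=2400, U_pp(1)=-2880, U_pp(4)=12600; U_qq(-4)=-56, U_qq(-2)=40, U_qq(3)=-140.
Local minima occur where both diagonal entries positive: (-1, -2), (4, -2). Count: 2.

2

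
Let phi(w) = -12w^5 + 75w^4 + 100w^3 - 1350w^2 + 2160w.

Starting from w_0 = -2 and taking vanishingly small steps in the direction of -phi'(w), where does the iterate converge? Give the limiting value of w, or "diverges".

-3

phi'(w) = -60(w - 4)(w - 3)(w - 1)(w + 3), so phi'(-2) = 5400.
Gradient descent moves in the -phi' direction, i.e. w is decreasing.
The nearest critical point in that direction is w = -3, where phi'' = 10080 > 0 (a local minimum). The iterate converges there.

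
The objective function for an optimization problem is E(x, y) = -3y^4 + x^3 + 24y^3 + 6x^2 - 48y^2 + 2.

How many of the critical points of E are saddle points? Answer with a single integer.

E separates as a function of x plus a function of y, so ∇E=0 decouples.
∂E/∂x = 3x(x + 4) = 0 at x ∈ {-4, 0}; ∂E/∂y = -12y(y - 4)(y - 2) = 0 at y ∈ {0, 2, 4}.
The Hessian is diagonal: diag(E_xx, E_yy). Second derivatives: E_xx(-4)=-12, E_xx(0)=12; E_yy(0)=-96, E_yy(2)=48, E_yy(4)=-96.
Saddle points occur where the two diagonal entries have opposite signs: (-4, 2), (0, 0), (0, 4). Count: 3.

3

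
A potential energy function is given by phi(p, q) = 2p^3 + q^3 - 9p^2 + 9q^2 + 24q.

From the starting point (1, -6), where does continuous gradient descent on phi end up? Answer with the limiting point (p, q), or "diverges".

diverges

phi is separable, so gradient descent decouples: p follows -∂phi/∂p, q follows -∂phi/∂q.
∂phi/∂p = 6p(p - 3); at p=1 this is -12, so p increases.
∂phi/∂q = 3(q + 2)(q + 4); at q=-6 this is 24, so q decreases.
The q-coordinate has no critical point in that direction and runs off to infinity.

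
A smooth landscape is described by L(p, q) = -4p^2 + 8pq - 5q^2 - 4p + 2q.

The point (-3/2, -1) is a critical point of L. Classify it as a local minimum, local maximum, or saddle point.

local maximum

The Hessian of L is constant: H = [[-8, 8], [8, -10]].
det(H) = (-8)·(-10) − 8² = 16.
det(H) > 0 and tr(H) = -18 < 0, so H is negative definite and the point is a local maximum.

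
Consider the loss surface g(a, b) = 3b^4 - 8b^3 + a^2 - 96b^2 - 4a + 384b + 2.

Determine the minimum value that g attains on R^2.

g(a,b) separates as P(a) + Q(b) + 2, so its minimum is min P + min Q + 2.
P'(a) = 2a - 4 vanishes at a ∈ {2}; Q'(b) = 12(b - 4)(b - 2)(b + 4) vanishes at b ∈ {-4, 2, 4}.
Local minima of P (where P''>0): P(2)=-4. Local minima of Q: Q(-4)=-1792, Q(4)=256.
So the global minimum of g is P(2) + Q(-4) + 2 = -4 − 1792 + 2 = -1794, attained at (2, -4).

-1794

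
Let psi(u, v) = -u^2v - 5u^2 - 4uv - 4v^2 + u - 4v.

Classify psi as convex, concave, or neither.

neither

The term -u^2v is cubic, so the Hessian is not constant.
∂²psi/∂u² = -2v - 10, which takes both signs as v varies (negative for sufficiently large v). A diagonal entry of the Hessian changing sign means the Hessian is neither positive- nor negative-semidefinite on all of R^2.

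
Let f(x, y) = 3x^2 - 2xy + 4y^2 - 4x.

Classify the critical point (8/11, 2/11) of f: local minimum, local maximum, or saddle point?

local minimum

The Hessian of f is constant: H = [[6, -2], [-2, 8]].
det(H) = 6·8 − (-2)² = 44.
det(H) > 0 and tr(H) = 14 > 0, so H is positive definite and the point is a local minimum.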